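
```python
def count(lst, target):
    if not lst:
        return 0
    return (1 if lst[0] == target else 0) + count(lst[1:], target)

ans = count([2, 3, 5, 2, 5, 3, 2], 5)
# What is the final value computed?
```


count([2, 3, 5, 2, 5, 3, 2], 5)
lst[0]=2 != 5: 0 + count([3, 5, 2, 5, 3, 2], 5)
lst[0]=3 != 5: 0 + count([5, 2, 5, 3, 2], 5)
lst[0]=5 == 5: 1 + count([2, 5, 3, 2], 5)
lst[0]=2 != 5: 0 + count([5, 3, 2], 5)
lst[0]=5 == 5: 1 + count([3, 2], 5)
lst[0]=3 != 5: 0 + count([2], 5)
lst[0]=2 != 5: 0 + count([], 5)
= 2


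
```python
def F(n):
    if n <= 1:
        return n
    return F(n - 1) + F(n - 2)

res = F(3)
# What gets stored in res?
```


F(3)
= F(2) + F(1)
Computing bottom-up: F(0)=0, F(1)=1, F(2)=1, F(3)=2
= 2


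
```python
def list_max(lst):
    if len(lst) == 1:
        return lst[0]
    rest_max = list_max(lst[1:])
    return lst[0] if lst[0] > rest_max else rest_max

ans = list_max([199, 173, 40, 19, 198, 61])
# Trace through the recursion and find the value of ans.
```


list_max([199, 173, 40, 19, 198, 61])
= compare 199 with list_max([173, 40, 19, 198, 61])
= compare 173 with list_max([40, 19, 198, 61])
= compare 40 with list_max([19, 198, 61])
= compare 19 with list_max([198, 61])
= compare 198 with list_max([61])
Base: list_max([61]) = 61
compare 198 with 61: max = 198
compare 19 with 198: max = 198
compare 40 with 198: max = 198
compare 173 with 198: max = 198
compare 199 with 198: max = 199
= 199


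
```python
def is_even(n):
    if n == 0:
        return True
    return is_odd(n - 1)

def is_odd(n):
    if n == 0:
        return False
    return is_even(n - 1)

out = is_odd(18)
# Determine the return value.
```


is_odd(18)
= is_even(17)
= is_odd(16)
= is_even(15)
= is_odd(14)
= is_even(13)
= is_odd(12)
= is_even(11)
= is_odd(10)
= is_even(9)
= is_odd(8)
= is_even(7)
= is_odd(6)
= is_even(5)
= is_odd(4)
= is_even(3)
= is_odd(2)
= is_even(1)
= is_odd(0)
n == 0: return False
= False


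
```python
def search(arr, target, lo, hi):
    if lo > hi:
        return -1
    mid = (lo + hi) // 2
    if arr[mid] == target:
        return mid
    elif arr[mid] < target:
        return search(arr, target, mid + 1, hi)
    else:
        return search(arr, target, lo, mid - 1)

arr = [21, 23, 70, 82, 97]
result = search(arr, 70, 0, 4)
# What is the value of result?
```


search(arr, 70, 0, 4)
lo=0, hi=4, mid=2, arr[mid]=70
arr[2] == 70, found at index 2
= 2


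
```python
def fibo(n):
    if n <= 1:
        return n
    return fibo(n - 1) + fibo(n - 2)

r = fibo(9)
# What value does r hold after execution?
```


fibo(9)
= fibo(8) + fibo(7)
= (fibo(7) + fibo(6)) + fibo(7)
Computing bottom-up: fibo(0)=0, fibo(1)=1, fibo(2)=1, fibo(3)=2, fibo(4)=3, fibo(5)=5, fibo(6)=8, fibo(7)=13, fibo(8)=21, fibo(9)=34
= 34


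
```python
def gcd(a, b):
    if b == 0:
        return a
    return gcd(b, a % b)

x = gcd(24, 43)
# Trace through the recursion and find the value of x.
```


gcd(24, 43)
= gcd(43, 24 % 43) = gcd(43, 24)
= gcd(24, 43 % 24) = gcd(24, 19)
= gcd(19, 24 % 19) = gcd(19, 5)
= gcd(5, 19 % 5) = gcd(5, 4)
= gcd(4, 5 % 4) = gcd(4, 1)
= gcd(1, 4 % 1) = gcd(1, 0)
b == 0, return a = 1


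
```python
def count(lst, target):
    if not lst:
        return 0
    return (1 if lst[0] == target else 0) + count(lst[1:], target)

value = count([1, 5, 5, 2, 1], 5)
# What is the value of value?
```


count([1, 5, 5, 2, 1], 5)
lst[0]=1 != 5: 0 + count([5, 5, 2, 1], 5)
lst[0]=5 == 5: 1 + count([5, 2, 1], 5)
lst[0]=5 == 5: 1 + count([2, 1], 5)
lst[0]=2 != 5: 0 + count([1], 5)
lst[0]=1 != 5: 0 + count([], 5)
= 2


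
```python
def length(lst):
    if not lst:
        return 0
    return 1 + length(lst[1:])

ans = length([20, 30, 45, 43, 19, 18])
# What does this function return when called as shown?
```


length([20, 30, 45, 43, 19, 18])
= 1 + length([30, 45, 43, 19, 18])
= 1 + 1 + length([45, 43, 19, 18])
= 1 + 1 + 1 + length([43, 19, 18])
= 1 + 1 + 1 + 1 + length([19, 18])
= 1 + 1 + 1 + 1 + 1 + length([18])
= 1 + 1 + 1 + 1 + 1 + 1 + length([])
= 1 + 1 + 1 + 1 + 1 + 1 + 0
= 6


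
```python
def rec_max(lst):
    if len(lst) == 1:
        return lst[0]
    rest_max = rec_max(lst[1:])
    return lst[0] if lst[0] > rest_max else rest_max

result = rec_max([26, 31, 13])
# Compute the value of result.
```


rec_max([26, 31, 13])
= compare 26 with rec_max([31, 13])
= compare 31 with rec_max([13])
Base: rec_max([13]) = 13
compare 31 with 13: max = 31
compare 26 with 31: max = 31
= 31


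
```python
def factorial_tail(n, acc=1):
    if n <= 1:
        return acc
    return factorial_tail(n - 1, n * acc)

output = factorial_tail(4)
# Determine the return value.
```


factorial_tail(4, 1)
= factorial_tail(3, 4 * 1) = factorial_tail(3, 4)
= factorial_tail(2, 3 * 4) = factorial_tail(2, 12)
= factorial_tail(1, 2 * 12) = factorial_tail(1, 24)
n <= 1, return acc = 24


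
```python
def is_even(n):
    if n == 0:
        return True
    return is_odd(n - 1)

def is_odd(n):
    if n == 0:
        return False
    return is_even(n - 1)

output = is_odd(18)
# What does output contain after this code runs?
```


is_odd(18)
= is_even(17)
= is_odd(16)
= is_even(15)
= is_odd(14)
= is_even(13)
= is_odd(12)
= is_even(11)
= is_odd(10)
= is_even(9)
= is_odd(8)
= is_even(7)
= is_odd(6)
= is_even(5)
= is_odd(4)
= is_even(3)
= is_odd(2)
= is_even(1)
= is_odd(0)
n == 0: return False
= False


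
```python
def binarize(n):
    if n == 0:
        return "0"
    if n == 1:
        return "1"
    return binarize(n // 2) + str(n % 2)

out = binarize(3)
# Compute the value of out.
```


binarize(3)
= binarize(1) + "1"
= "1" + "1"
= "11"


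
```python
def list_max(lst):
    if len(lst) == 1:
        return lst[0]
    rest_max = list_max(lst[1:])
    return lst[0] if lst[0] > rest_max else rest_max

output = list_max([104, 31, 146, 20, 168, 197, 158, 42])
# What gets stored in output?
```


list_max([104, 31, 146, 20, 168, 197, 158, 42])
= compare 104 with list_max([31, 146, 20, 168, 197, 158, 42])
= compare 31 with list_max([146, 20, 168, 197, 158, 42])
= compare 146 with list_max([20, 168, 197, 158, 42])
= compare 20 with list_max([168, 197, 158, 42])
= compare 168 with list_max([197, 158, 42])
= compare 197 with list_max([158, 42])
= compare 158 with list_max([42])
Base: list_max([42]) = 42
compare 158 with 42: max = 158
compare 197 with 158: max = 197
compare 168 with 197: max = 197
compare 20 with 197: max = 197
compare 146 with 197: max = 197
compare 31 with 197: max = 197
compare 104 with 197: max = 197
= 197


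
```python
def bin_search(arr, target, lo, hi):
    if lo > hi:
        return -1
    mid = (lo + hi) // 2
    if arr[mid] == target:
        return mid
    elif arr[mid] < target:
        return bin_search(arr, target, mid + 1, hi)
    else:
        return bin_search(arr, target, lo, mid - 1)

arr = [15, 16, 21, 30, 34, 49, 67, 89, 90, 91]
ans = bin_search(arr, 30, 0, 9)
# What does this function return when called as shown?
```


bin_search(arr, 30, 0, 9)
lo=0, hi=9, mid=4, arr[mid]=34
34 > 30, search left half
lo=0, hi=3, mid=1, arr[mid]=16
16 < 30, search right half
lo=2, hi=3, mid=2, arr[mid]=21
21 < 30, search right half
lo=3, hi=3, mid=3, arr[mid]=30
arr[3] == 30, found at index 3
= 3


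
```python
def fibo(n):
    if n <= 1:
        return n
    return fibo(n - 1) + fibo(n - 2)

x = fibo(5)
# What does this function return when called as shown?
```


fibo(5)
= fibo(4) + fibo(3)
= (fibo(3) + fibo(2)) + fibo(3)
Computing bottom-up: fibo(0)=0, fibo(1)=1, fibo(2)=1, fibo(3)=2, fibo(4)=3, fibo(5)=5
= 5


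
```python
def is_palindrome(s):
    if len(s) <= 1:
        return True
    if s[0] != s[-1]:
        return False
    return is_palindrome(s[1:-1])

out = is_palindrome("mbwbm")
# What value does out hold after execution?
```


is_palindrome("mbwbm")
"mbwbm": s[0]='m' == s[-1]='m' -> is_palindrome("bwb")
"bwb": s[0]='b' == s[-1]='b' -> is_palindrome("w")
"w": len <= 1 -> True
= True


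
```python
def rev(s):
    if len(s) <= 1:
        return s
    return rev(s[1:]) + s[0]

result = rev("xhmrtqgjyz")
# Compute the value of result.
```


rev("xhmrtqgjyz")
= rev("hmrtqgjyz") + "x"
= rev("mrtqgjyz") + "h" + "x"
= rev("rtqgjyz") + "m" + "h" + "x"
= rev("tqgjyz") + "r" + "m" + "h" + "x"
= rev("qgjyz") + "t" + "r" + "m" + "h" + "x"
= rev("gjyz") + "q" + "t" + "r" + "m" + "h" + "x"
= rev("jyz") + "g" + "q" + "t" + "r" + "m" + "h" + "x"
= rev("yz") + "j" + "g" + "q" + "t" + "r" + "m" + "h" + "x"
= rev("z") + "y" + "j" + "g" + "q" + "t" + "r" + "m" + "h" + "x"
= "z" + "y" + "j" + "g" + "q" + "t" + "r" + "m" + "h" + "x"
= "zyjgqtrmhx"


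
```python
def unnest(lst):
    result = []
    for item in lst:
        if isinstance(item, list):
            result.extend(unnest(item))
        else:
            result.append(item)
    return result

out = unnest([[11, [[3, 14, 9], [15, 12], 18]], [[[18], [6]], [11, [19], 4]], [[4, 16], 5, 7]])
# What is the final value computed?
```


unnest([[11, [[3, 14, 9], [15, 12], 18]], [[[18], [6]], [11, [19], 4]], [[4, 16], 5, 7]])
Processing each element:
  [11, [[3, 14, 9], [15, 12], 18]] is a list -> unnest recursively -> [11, 3, 14, 9, 15, 12, 18]
  [[[18], [6]], [11, [19], 4]] is a list -> unnest recursively -> [18, 6, 11, 19, 4]
  [[4, 16], 5, 7] is a list -> unnest recursively -> [4, 16, 5, 7]
= [11, 3, 14, 9, 15, 12, 18, 18, 6, 11, 19, 4, 4, 16, 5, 7]


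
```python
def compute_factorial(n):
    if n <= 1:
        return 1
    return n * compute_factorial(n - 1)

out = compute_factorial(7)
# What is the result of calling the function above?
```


compute_factorial(7)
= 7 * compute_factorial(6)
= 7 * 6 * compute_factorial(5)
= 7 * 6 * 5 * compute_factorial(4)
= 7 * 6 * 5 * 4 * compute_factorial(3)
= 7 * 6 * 5 * 4 * 3 * compute_factorial(2)
= 7 * 6 * 5 * 4 * 3 * 2 * compute_factorial(1)
= 7 * 6 * 5 * 4 * 3 * 2 * 1
= 5040


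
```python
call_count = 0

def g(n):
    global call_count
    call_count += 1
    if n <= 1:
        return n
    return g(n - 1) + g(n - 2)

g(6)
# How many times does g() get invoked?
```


g(6) calls g(5) and g(4); each non-base call branches into two more.
Let C(k) = total number of calls made by g(k), including the call to g(k) itself.
Base cases: C(0) = 1, C(1) = 1
Recurrence: C(k) = 1 + C(k-1) + C(k-2)
  C(2) = 1 + C(1) + C(0) = 1 + 1 + 1 = 3
  C(3) = 1 + C(2) + C(1) = 1 + 3 + 1 = 5
  C(4) = 1 + C(3) + C(2) = 1 + 5 + 3 = 9
  C(5) = 1 + C(4) + C(3) = 1 + 9 + 5 = 15
  C(6) = 1 + C(5) + C(4) = 1 + 15 + 9 = 25
Total calls = C(6) = 25


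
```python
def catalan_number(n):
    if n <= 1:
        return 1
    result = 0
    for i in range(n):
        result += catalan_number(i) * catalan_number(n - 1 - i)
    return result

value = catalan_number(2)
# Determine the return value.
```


catalan_number(2)
= sum of catalan_number(i) * catalan_number(2-1-i) for i in 0..1
  catalan_number(0)*catalan_number(1) = 1*1 = 1
  catalan_number(1)*catalan_number(0) = 1*1 = 1
= 1 + 1
= 2


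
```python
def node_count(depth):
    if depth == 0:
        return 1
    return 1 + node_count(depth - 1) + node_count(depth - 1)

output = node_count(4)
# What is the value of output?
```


node_count(4)
= 1 + node_count(3) + node_count(3)
= 1 + 2 * node_count(3)
node_count(k) = 2^(k+1) - 1
node_count(0) = 1
node_count(1) = 3
node_count(2) = 7
node_count(3) = 15
node_count(4) = 31
node_count(4) = 2^5 - 1 = 31


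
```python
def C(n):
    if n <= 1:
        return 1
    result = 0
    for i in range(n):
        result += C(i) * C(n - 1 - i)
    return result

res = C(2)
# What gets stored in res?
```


C(2)
= sum of C(i) * C(2-1-i) for i in 0..1
  C(0)*C(1) = 1*1 = 1
  C(1)*C(0) = 1*1 = 1
= 1 + 1
= 2


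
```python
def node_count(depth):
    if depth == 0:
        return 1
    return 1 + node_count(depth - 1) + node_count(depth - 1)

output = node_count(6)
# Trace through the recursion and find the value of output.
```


node_count(6)
= 1 + node_count(5) + node_count(5)
= 1 + 2 * node_count(5)
node_count(k) = 2^(k+1) - 1
node_count(0) = 1
node_count(1) = 3
node_count(2) = 7
node_count(3) = 15
node_count(4) = 31
node_count(6) = 2^7 - 1 = 127


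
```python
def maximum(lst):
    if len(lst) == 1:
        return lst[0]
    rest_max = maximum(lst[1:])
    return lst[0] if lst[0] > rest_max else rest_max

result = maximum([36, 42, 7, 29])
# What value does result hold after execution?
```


maximum([36, 42, 7, 29])
= compare 36 with maximum([42, 7, 29])
= compare 42 with maximum([7, 29])
= compare 7 with maximum([29])
Base: maximum([29]) = 29
compare 7 with 29: max = 29
compare 42 with 29: max = 42
compare 36 with 42: max = 42
= 42


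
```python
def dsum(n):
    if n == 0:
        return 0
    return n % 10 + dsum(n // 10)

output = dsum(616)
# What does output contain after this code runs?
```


dsum(616)
= 6 + dsum(61)
= 6 + 1 + dsum(6)
= 6 + 1 + 6 + dsum(0)
= 6 + 1 + 6 + 0
= 13


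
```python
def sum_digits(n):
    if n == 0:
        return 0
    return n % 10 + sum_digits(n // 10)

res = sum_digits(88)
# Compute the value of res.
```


sum_digits(88)
= 8 + sum_digits(8)
= 8 + 8 + sum_digits(0)
= 8 + 8 + 0
= 16


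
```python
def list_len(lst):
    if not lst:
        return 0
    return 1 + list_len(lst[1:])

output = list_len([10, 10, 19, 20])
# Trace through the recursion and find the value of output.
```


list_len([10, 10, 19, 20])
= 1 + list_len([10, 19, 20])
= 1 + 1 + list_len([19, 20])
= 1 + 1 + 1 + list_len([20])
= 1 + 1 + 1 + 1 + list_len([])
= 1 + 1 + 1 + 1 + 0
= 4


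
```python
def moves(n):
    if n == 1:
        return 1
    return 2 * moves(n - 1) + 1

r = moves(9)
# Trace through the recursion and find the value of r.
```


moves(9)
= 2 * moves(8) + 1
= 2 * (2 * moves(7) + 1) + 1
= 2 * (2 * (2 * moves(6) + 1) + 1) + 1
= 2 * (2 * (2 * (2 * moves(5) + 1) + 1) + 1) + 1
= 2 * (2 * (2 * (2 * (2 * moves(4) + 1) + 1) + 1) + 1) + 1
= 2 * (2 * (2 * (2 * (2 * (2 * moves(3) + 1) + 1) + 1) + 1) + 1) + 1
= 2 * (2 * (2 * (2 * (2 * (2 * (2 * moves(2) + 1) + 1) + 1) + 1) + 1) + 1) + 1
= 2 * (2 * (2 * (2 * (2 * (2 * (2 * (2 * moves(1) + 1) + 1) + 1) + 1) + 1) + 1) + 1) + 1
Now compute bottom-up:
moves(1) = 1
moves(2) = 2 * 1 + 1 = 3
moves(3) = 2 * 3 + 1 = 7
moves(4) = 2 * 7 + 1 = 15
moves(5) = 2 * 15 + 1 = 31
moves(6) = 2 * 31 + 1 = 63
moves(7) = 2 * 63 + 1 = 127
moves(8) = 2 * 127 + 1 = 255
moves(9) = 2 * 255 + 1 = 511
= 511


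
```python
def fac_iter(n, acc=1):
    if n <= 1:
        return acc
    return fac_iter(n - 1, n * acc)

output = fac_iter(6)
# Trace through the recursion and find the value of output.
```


fac_iter(6, 1)
= fac_iter(5, 6 * 1) = fac_iter(5, 6)
= fac_iter(4, 5 * 6) = fac_iter(4, 30)
= fac_iter(3, 4 * 30) = fac_iter(3, 120)
= fac_iter(2, 3 * 120) = fac_iter(2, 360)
= fac_iter(1, 2 * 360) = fac_iter(1, 720)
n <= 1, return acc = 720


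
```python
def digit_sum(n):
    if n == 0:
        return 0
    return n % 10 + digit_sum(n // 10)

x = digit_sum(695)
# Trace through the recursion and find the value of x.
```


digit_sum(695)
= 5 + digit_sum(69)
= 5 + 9 + digit_sum(6)
= 5 + 9 + 6 + digit_sum(0)
= 5 + 9 + 6 + 0
= 20


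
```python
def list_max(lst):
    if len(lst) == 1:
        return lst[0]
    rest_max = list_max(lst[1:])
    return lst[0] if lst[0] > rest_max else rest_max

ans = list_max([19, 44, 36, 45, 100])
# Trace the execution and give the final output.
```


list_max([19, 44, 36, 45, 100])
= compare 19 with list_max([44, 36, 45, 100])
= compare 44 with list_max([36, 45, 100])
= compare 36 with list_max([45, 100])
= compare 45 with list_max([100])
Base: list_max([100]) = 100
compare 45 with 100: max = 100
compare 36 with 100: max = 100
compare 44 with 100: max = 100
compare 19 with 100: max = 100
= 100


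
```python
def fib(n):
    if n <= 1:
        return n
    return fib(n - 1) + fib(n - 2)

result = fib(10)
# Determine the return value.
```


fib(10)
= fib(9) + fib(8)
= (fib(8) + fib(7)) + fib(8)
Computing bottom-up: fib(0)=0, fib(1)=1, fib(2)=1, fib(3)=2, fib(4)=3, fib(5)=5, fib(6)=8, fib(7)=13, fib(8)=21, fib(9)=34, fib(10)=55
= 55


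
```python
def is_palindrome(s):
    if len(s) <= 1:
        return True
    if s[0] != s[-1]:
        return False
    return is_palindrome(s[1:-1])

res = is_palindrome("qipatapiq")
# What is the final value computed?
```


is_palindrome("qipatapiq")
"qipatapiq": s[0]='q' == s[-1]='q' -> is_palindrome("ipatapi")
"ipatapi": s[0]='i' == s[-1]='i' -> is_palindrome("patap")
"patap": s[0]='p' == s[-1]='p' -> is_palindrome("ata")
"ata": s[0]='a' == s[-1]='a' -> is_palindrome("t")
"t": len <= 1 -> True
= True


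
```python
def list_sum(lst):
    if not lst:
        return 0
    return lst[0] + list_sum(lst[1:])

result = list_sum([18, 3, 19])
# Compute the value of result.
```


list_sum([18, 3, 19])
= 18 + list_sum([3, 19])
= 18 + 3 + list_sum([19])
= 18 + 3 + 19 + list_sum([])
= 18 + 3 + 19 + 0
= 40


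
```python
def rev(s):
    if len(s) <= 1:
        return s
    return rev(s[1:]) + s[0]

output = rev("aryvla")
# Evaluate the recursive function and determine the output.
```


rev("aryvla")
= rev("ryvla") + "a"
= rev("yvla") + "r" + "a"
= rev("vla") + "y" + "r" + "a"
= rev("la") + "v" + "y" + "r" + "a"
= rev("a") + "l" + "v" + "y" + "r" + "a"
= "a" + "l" + "v" + "y" + "r" + "a"
= "alvyra"


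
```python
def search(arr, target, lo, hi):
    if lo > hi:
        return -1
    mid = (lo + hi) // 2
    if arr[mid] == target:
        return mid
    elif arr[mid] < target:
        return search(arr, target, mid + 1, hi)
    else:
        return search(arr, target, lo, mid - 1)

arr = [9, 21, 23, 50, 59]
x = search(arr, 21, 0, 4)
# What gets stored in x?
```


search(arr, 21, 0, 4)
lo=0, hi=4, mid=2, arr[mid]=23
23 > 21, search left half
lo=0, hi=1, mid=0, arr[mid]=9
9 < 21, search right half
lo=1, hi=1, mid=1, arr[mid]=21
arr[1] == 21, found at index 1
= 1


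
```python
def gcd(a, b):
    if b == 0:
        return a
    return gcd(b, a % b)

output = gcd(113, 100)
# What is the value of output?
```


gcd(113, 100)
= gcd(100, 113 % 100) = gcd(100, 13)
= gcd(13, 100 % 13) = gcd(13, 9)
= gcd(9, 13 % 9) = gcd(9, 4)
= gcd(4, 9 % 4) = gcd(4, 1)
= gcd(1, 4 % 1) = gcd(1, 0)
b == 0, return a = 1


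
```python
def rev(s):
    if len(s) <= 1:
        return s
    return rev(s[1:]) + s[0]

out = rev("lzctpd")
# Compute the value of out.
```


rev("lzctpd")
= rev("zctpd") + "l"
= rev("ctpd") + "z" + "l"
= rev("tpd") + "c" + "z" + "l"
= rev("pd") + "t" + "c" + "z" + "l"
= rev("d") + "p" + "t" + "c" + "z" + "l"
= "d" + "p" + "t" + "c" + "z" + "l"
= "dptczl"


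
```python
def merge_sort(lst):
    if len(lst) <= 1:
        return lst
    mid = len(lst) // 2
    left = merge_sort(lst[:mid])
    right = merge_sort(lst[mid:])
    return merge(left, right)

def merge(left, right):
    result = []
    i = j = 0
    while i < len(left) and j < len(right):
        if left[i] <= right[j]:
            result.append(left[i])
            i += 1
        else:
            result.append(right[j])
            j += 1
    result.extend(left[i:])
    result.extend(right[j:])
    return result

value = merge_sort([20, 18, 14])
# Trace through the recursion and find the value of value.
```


merge_sort([20, 18, 14])
Split into [20] and [18, 14]
Left sorted: [20]
Right sorted: [14, 18]
Merge [20] and [14, 18]
= [14, 18, 20]


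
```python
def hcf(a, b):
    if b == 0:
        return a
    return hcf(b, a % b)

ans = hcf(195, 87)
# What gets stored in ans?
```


hcf(195, 87)
= hcf(87, 195 % 87) = hcf(87, 21)
= hcf(21, 87 % 21) = hcf(21, 3)
= hcf(3, 21 % 3) = hcf(3, 0)
b == 0, return a = 3


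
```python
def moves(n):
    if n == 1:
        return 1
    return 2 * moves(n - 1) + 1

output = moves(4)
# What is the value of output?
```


moves(4)
= 2 * moves(3) + 1
= 2 * (2 * moves(2) + 1) + 1
= 2 * (2 * (2 * moves(1) + 1) + 1) + 1
Now compute bottom-up:
moves(1) = 1
moves(2) = 2 * 1 + 1 = 3
moves(3) = 2 * 3 + 1 = 7
moves(4) = 2 * 7 + 1 = 15
= 15


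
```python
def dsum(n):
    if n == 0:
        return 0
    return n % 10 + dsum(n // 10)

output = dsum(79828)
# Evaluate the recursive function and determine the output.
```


dsum(79828)
= 8 + dsum(7982)
= 8 + 2 + dsum(798)
= 8 + 2 + 8 + dsum(79)
= 8 + 2 + 8 + 9 + dsum(7)
= 8 + 2 + 8 + 9 + 7 + dsum(0)
= 8 + 2 + 8 + 9 + 7 + 0
= 34


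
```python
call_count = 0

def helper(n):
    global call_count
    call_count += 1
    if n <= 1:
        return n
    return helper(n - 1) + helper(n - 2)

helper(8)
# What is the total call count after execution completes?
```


helper(8) calls helper(7) and helper(6); each non-base call branches into two more.
Let C(k) = total number of calls made by helper(k), including the call to helper(k) itself.
Base cases: C(0) = 1, C(1) = 1
Recurrence: C(k) = 1 + C(k-1) + C(k-2)
  C(2) = 1 + C(1) + C(0) = 1 + 1 + 1 = 3
  C(3) = 1 + C(2) + C(1) = 1 + 3 + 1 = 5
  C(4) = 1 + C(3) + C(2) = 1 + 5 + 3 = 9
  C(5) = 1 + C(4) + C(3) = 1 + 9 + 5 = 15
  C(6) = 1 + C(5) + C(4) = 1 + 15 + 9 = 25
  C(7) = 1 + C(6) + C(5) = 1 + 25 + 15 = 41
  C(8) = 1 + C(7) + C(6) = 1 + 41 + 25 = 67
Total calls = C(8) = 67


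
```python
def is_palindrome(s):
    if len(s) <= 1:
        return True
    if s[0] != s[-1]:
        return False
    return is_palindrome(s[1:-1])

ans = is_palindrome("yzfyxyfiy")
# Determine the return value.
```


is_palindrome("yzfyxyfiy")
"yzfyxyfiy": s[0]='y' == s[-1]='y' -> is_palindrome("zfyxyfi")
"zfyxyfi": s[0]='z' != s[-1]='i' -> False
= False


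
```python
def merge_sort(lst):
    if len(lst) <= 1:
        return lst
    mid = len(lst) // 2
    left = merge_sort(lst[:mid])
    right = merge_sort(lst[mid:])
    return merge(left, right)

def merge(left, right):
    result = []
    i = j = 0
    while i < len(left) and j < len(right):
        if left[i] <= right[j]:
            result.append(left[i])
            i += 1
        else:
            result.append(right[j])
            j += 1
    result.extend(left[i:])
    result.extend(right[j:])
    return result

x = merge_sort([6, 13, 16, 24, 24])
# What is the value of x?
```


merge_sort([6, 13, 16, 24, 24])
Split into [6, 13] and [16, 24, 24]
Left sorted: [6, 13]
Right sorted: [16, 24, 24]
Merge [6, 13] and [16, 24, 24]
= [6, 13, 16, 24, 24]


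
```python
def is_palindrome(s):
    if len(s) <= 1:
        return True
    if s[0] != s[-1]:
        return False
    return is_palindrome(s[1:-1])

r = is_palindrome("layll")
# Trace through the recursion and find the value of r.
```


is_palindrome("layll")
"layll": s[0]='l' == s[-1]='l' -> is_palindrome("ayl")
"ayl": s[0]='a' != s[-1]='l' -> False
= False


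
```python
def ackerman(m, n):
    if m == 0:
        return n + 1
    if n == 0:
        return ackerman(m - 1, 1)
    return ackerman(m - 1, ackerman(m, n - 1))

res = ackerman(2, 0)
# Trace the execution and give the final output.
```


ackerman(2, 0)
n == 0: return ackerman(1, 1)
= ackerman(1, 1) = 3
= 3


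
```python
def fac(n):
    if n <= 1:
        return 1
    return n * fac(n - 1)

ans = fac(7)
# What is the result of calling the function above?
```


fac(7)
= 7 * fac(6)
= 7 * 6 * fac(5)
= 7 * 6 * 5 * fac(4)
= 7 * 6 * 5 * 4 * fac(3)
= 7 * 6 * 5 * 4 * 3 * fac(2)
= 7 * 6 * 5 * 4 * 3 * 2 * fac(1)
= 7 * 6 * 5 * 4 * 3 * 2 * 1
= 5040


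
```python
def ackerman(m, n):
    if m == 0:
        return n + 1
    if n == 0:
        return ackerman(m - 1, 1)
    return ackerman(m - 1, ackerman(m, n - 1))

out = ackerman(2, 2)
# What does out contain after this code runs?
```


ackerman(2, 2)
= ackerman(1, ackerman(2, 1))
First compute ackerman(2, 1) = 5
= ackerman(1, 5)
= 7


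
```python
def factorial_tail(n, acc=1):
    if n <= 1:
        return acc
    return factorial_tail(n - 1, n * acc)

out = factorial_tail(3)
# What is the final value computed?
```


factorial_tail(3, 1)
= factorial_tail(2, 3 * 1) = factorial_tail(2, 3)
= factorial_tail(1, 2 * 3) = factorial_tail(1, 6)
n <= 1, return acc = 6


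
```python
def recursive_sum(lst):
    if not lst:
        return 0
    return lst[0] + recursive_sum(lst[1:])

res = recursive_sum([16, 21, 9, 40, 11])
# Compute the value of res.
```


recursive_sum([16, 21, 9, 40, 11])
= 16 + recursive_sum([21, 9, 40, 11])
= 16 + 21 + recursive_sum([9, 40, 11])
= 16 + 21 + 9 + recursive_sum([40, 11])
= 16 + 21 + 9 + 40 + recursive_sum([11])
= 16 + 21 + 9 + 40 + 11 + recursive_sum([])
= 16 + 21 + 9 + 40 + 11 + 0
= 97


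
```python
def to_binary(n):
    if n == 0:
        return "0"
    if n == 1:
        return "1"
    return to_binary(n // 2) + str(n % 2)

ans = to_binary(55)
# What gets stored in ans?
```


to_binary(55)
= to_binary(27) + "1"
= to_binary(13) + "1" + "1"
= to_binary(6) + "1" + "1" + "1"
= to_binary(3) + "0" + "1" + "1" + "1"
= to_binary(1) + "1" + "0" + "1" + "1" + "1"
= "1" + "1" + "0" + "1" + "1" + "1"
= "110111"


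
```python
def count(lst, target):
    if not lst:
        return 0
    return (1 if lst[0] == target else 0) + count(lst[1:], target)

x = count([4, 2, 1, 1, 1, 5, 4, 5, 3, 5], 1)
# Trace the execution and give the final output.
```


count([4, 2, 1, 1, 1, 5, 4, 5, 3, 5], 1)
lst[0]=4 != 1: 0 + count([2, 1, 1, 1, 5, 4, 5, 3, 5], 1)
lst[0]=2 != 1: 0 + count([1, 1, 1, 5, 4, 5, 3, 5], 1)
lst[0]=1 == 1: 1 + count([1, 1, 5, 4, 5, 3, 5], 1)
lst[0]=1 == 1: 1 + count([1, 5, 4, 5, 3, 5], 1)
lst[0]=1 == 1: 1 + count([5, 4, 5, 3, 5], 1)
lst[0]=5 != 1: 0 + count([4, 5, 3, 5], 1)
lst[0]=4 != 1: 0 + count([5, 3, 5], 1)
lst[0]=5 != 1: 0 + count([3, 5], 1)
lst[0]=3 != 1: 0 + count([5], 1)
lst[0]=5 != 1: 0 + count([], 1)
= 3


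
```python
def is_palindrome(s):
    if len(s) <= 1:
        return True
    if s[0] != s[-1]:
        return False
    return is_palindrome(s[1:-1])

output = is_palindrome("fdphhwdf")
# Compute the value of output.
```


is_palindrome("fdphhwdf")
"fdphhwdf": s[0]='f' == s[-1]='f' -> is_palindrome("dphhwd")
"dphhwd": s[0]='d' == s[-1]='d' -> is_palindrome("phhw")
"phhw": s[0]='p' != s[-1]='w' -> False
= False


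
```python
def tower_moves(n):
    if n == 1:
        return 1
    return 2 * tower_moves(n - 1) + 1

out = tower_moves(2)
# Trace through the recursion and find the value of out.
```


tower_moves(2)
= 2 * tower_moves(1) + 1
Now compute bottom-up:
tower_moves(1) = 1
tower_moves(2) = 2 * 1 + 1 = 3
= 3


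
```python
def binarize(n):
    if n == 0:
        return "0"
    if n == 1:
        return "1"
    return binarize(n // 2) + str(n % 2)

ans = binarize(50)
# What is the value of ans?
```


binarize(50)
= binarize(25) + "0"
= binarize(12) + "1" + "0"
= binarize(6) + "0" + "1" + "0"
= binarize(3) + "0" + "0" + "1" + "0"
= binarize(1) + "1" + "0" + "0" + "1" + "0"
= "1" + "1" + "0" + "0" + "1" + "0"
= "110010"


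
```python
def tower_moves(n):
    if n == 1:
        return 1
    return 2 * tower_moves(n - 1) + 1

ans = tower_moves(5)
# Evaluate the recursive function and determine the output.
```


tower_moves(5)
= 2 * tower_moves(4) + 1
= 2 * (2 * tower_moves(3) + 1) + 1
= 2 * (2 * (2 * tower_moves(2) + 1) + 1) + 1
= 2 * (2 * (2 * (2 * tower_moves(1) + 1) + 1) + 1) + 1
Now compute bottom-up:
tower_moves(1) = 1
tower_moves(2) = 2 * 1 + 1 = 3
tower_moves(3) = 2 * 3 + 1 = 7
tower_moves(4) = 2 * 7 + 1 = 15
tower_moves(5) = 2 * 15 + 1 = 31
= 31


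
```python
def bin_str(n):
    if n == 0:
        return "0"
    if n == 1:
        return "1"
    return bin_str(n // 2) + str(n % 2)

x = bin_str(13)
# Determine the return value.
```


bin_str(13)
= bin_str(6) + "1"
= bin_str(3) + "0" + "1"
= bin_str(1) + "1" + "0" + "1"
= "1" + "1" + "0" + "1"
= "1101"


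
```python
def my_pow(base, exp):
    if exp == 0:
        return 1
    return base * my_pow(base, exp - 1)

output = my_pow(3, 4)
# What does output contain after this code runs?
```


my_pow(3, 4)
= 3 * my_pow(3, 3)
= 3 * 3 * my_pow(3, 2)
= 3 * 3 * 3 * my_pow(3, 1)
= 3 * 3 * 3 * 3 * my_pow(3, 0)
= 3 * 3 * 3 * 3 * 1
= 81


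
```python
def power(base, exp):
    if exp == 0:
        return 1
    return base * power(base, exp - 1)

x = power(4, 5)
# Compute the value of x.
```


power(4, 5)
= 4 * power(4, 4)
= 4 * 4 * power(4, 3)
= 4 * 4 * 4 * power(4, 2)
= 4 * 4 * 4 * 4 * power(4, 1)
= 4 * 4 * 4 * 4 * 4 * power(4, 0)
= 4 * 4 * 4 * 4 * 4 * 1
= 1024


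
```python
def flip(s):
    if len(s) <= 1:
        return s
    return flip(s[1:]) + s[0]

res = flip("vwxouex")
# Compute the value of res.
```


flip("vwxouex")
= flip("wxouex") + "v"
= flip("xouex") + "w" + "v"
= flip("ouex") + "x" + "w" + "v"
= flip("uex") + "o" + "x" + "w" + "v"
= flip("ex") + "u" + "o" + "x" + "w" + "v"
= flip("x") + "e" + "u" + "o" + "x" + "w" + "v"
= "x" + "e" + "u" + "o" + "x" + "w" + "v"
= "xeuoxwv"


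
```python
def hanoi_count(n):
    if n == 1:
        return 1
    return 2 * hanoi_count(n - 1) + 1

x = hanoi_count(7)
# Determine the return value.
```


hanoi_count(7)
= 2 * hanoi_count(6) + 1
= 2 * (2 * hanoi_count(5) + 1) + 1
= 2 * (2 * (2 * hanoi_count(4) + 1) + 1) + 1
= 2 * (2 * (2 * (2 * hanoi_count(3) + 1) + 1) + 1) + 1
= 2 * (2 * (2 * (2 * (2 * hanoi_count(2) + 1) + 1) + 1) + 1) + 1
= 2 * (2 * (2 * (2 * (2 * (2 * hanoi_count(1) + 1) + 1) + 1) + 1) + 1) + 1
Now compute bottom-up:
hanoi_count(1) = 1
hanoi_count(2) = 2 * 1 + 1 = 3
hanoi_count(3) = 2 * 3 + 1 = 7
hanoi_count(4) = 2 * 7 + 1 = 15
hanoi_count(5) = 2 * 15 + 1 = 31
hanoi_count(6) = 2 * 31 + 1 = 63
hanoi_count(7) = 2 * 63 + 1 = 127
= 127


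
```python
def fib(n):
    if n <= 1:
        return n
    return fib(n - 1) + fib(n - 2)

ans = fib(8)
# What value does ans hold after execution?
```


fib(8)
= fib(7) + fib(6)
= (fib(6) + fib(5)) + fib(6)
Computing bottom-up: fib(0)=0, fib(1)=1, fib(2)=1, fib(3)=2, fib(4)=3, fib(5)=5, fib(6)=8, fib(7)=13, fib(8)=21
= 21


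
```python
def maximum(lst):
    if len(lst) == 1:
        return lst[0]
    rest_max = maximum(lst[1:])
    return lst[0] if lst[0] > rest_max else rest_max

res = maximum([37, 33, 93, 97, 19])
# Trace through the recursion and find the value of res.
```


maximum([37, 33, 93, 97, 19])
= compare 37 with maximum([33, 93, 97, 19])
= compare 33 with maximum([93, 97, 19])
= compare 93 with maximum([97, 19])
= compare 97 with maximum([19])
Base: maximum([19]) = 19
compare 97 with 19: max = 97
compare 93 with 97: max = 97
compare 33 with 97: max = 97
compare 37 with 97: max = 97
= 97


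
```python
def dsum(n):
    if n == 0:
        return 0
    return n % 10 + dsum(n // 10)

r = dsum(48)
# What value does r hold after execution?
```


dsum(48)
= 8 + dsum(4)
= 8 + 4 + dsum(0)
= 8 + 4 + 0
= 12


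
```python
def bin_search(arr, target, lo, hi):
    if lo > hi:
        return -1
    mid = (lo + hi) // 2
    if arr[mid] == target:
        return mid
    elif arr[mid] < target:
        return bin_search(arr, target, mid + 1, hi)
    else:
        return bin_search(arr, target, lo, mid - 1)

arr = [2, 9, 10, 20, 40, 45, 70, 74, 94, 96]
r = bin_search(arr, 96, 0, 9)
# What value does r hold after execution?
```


bin_search(arr, 96, 0, 9)
lo=0, hi=9, mid=4, arr[mid]=40
40 < 96, search right half
lo=5, hi=9, mid=7, arr[mid]=74
74 < 96, search right half
lo=8, hi=9, mid=8, arr[mid]=94
94 < 96, search right half
lo=9, hi=9, mid=9, arr[mid]=96
arr[9] == 96, found at index 9
= 9


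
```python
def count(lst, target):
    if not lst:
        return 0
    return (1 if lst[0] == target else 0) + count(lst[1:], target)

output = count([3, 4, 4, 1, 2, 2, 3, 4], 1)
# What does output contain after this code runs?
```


count([3, 4, 4, 1, 2, 2, 3, 4], 1)
lst[0]=3 != 1: 0 + count([4, 4, 1, 2, 2, 3, 4], 1)
lst[0]=4 != 1: 0 + count([4, 1, 2, 2, 3, 4], 1)
lst[0]=4 != 1: 0 + count([1, 2, 2, 3, 4], 1)
lst[0]=1 == 1: 1 + count([2, 2, 3, 4], 1)
lst[0]=2 != 1: 0 + count([2, 3, 4], 1)
lst[0]=2 != 1: 0 + count([3, 4], 1)
lst[0]=3 != 1: 0 + count([4], 1)
lst[0]=4 != 1: 0 + count([], 1)
= 1


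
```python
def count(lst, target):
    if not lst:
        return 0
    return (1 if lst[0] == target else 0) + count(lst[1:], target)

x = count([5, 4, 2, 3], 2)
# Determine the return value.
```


count([5, 4, 2, 3], 2)
lst[0]=5 != 2: 0 + count([4, 2, 3], 2)
lst[0]=4 != 2: 0 + count([2, 3], 2)
lst[0]=2 == 2: 1 + count([3], 2)
lst[0]=3 != 2: 0 + count([], 2)
= 1


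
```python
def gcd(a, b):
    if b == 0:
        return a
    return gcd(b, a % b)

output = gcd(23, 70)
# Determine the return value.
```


gcd(23, 70)
= gcd(70, 23 % 70) = gcd(70, 23)
= gcd(23, 70 % 23) = gcd(23, 1)
= gcd(1, 23 % 1) = gcd(1, 0)
b == 0, return a = 1


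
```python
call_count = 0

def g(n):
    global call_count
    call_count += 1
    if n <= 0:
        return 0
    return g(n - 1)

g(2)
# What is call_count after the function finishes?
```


g(2) calls g(1) calls ... calls g(0)
Total calls: 2 + 1 (for base case) = 3


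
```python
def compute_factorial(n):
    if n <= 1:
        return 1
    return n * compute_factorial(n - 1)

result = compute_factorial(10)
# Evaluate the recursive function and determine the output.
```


compute_factorial(10)
= 10 * compute_factorial(9)
= 10 * 9 * compute_factorial(8)
= 10 * 9 * 8 * compute_factorial(7)
= 10 * 9 * 8 * 7 * compute_factorial(6)
= 10 * 9 * 8 * 7 * 6 * compute_factorial(5)
= 10 * 9 * 8 * 7 * 6 * 5 * compute_factorial(4)
= 10 * 9 * 8 * 7 * 6 * 5 * 4 * compute_factorial(3)
= 10 * 9 * 8 * 7 * 6 * 5 * 4 * 3 * compute_factorial(2)
= 10 * 9 * 8 * 7 * 6 * 5 * 4 * 3 * 2 * compute_factorial(1)
= 10 * 9 * 8 * 7 * 6 * 5 * 4 * 3 * 2 * 1
= 3628800


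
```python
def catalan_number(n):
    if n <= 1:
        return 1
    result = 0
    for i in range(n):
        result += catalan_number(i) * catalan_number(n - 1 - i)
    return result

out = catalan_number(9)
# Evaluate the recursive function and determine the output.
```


catalan_number(9)
= sum of catalan_number(i) * catalan_number(9-1-i) for i in 0..8
First compute sub-values bottom-up:
  catalan_number(0) = 1, catalan_number(1) = 1
  catalan_number(2) = 1*1 + 1*1 = 2
  catalan_number(3) = 1*2 + 1*1 + 2*1 = 5
  catalan_number(4) = 1*5 + 1*2 + 2*1 + 5*1 = 14
  catalan_number(5) = 1*14 + 1*5 + 2*2 + 5*1 + 14*1 = 42
  catalan_number(6) = 1*42 + 1*14 + 2*5 + 5*2 + 14*1 + 42*1 = 132
  catalan_number(7) = 1*132 + 1*42 + 2*14 + 5*5 + 14*2 + 42*1 + 132*1 = 429
  catalan_number(8) = 1*429 + 1*132 + 2*42 + 5*14 + 14*5 + 42*2 + 132*1 + 429*1 = 1430
Now catalan_number(9):
  catalan_number(0)*catalan_number(8) = 1*1430 = 1430
  catalan_number(1)*catalan_number(7) = 1*429 = 429
  catalan_number(2)*catalan_number(6) = 2*132 = 264
  catalan_number(3)*catalan_number(5) = 5*42 = 210
  catalan_number(4)*catalan_number(4) = 14*14 = 196
  catalan_number(5)*catalan_number(3) = 42*5 = 210
  catalan_number(6)*catalan_number(2) = 132*2 = 264
  catalan_number(7)*catalan_number(1) = 429*1 = 429
  catalan_number(8)*catalan_number(0) = 1430*1 = 1430
= 1430 + 429 + 264 + 210 + 196 + 210 + 264 + 429 + 1430
= 4862


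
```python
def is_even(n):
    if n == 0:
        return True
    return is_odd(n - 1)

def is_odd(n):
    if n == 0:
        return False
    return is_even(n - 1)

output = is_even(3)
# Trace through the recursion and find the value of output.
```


is_even(3)
= is_odd(2)
= is_even(1)
= is_odd(0)
n == 0: return False
= False


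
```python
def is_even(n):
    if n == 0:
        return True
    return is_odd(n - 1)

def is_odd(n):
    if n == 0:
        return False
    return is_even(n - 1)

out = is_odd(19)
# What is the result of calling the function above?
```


is_odd(19)
= is_even(18)
= is_odd(17)
= is_even(16)
= is_odd(15)
= is_even(14)
= is_odd(13)
= is_even(12)
= is_odd(11)
= is_even(10)
= is_odd(9)
= is_even(8)
= is_odd(7)
= is_even(6)
= is_odd(5)
= is_even(4)
= is_odd(3)
= is_even(2)
= is_odd(1)
= is_even(0)
n == 0: return True
= True


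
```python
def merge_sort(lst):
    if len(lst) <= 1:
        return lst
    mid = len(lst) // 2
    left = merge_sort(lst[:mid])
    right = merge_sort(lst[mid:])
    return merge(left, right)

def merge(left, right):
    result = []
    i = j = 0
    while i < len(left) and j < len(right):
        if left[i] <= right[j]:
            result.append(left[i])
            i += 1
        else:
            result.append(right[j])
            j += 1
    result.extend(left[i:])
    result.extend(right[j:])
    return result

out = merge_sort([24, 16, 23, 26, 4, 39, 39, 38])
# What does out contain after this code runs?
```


merge_sort([24, 16, 23, 26, 4, 39, 39, 38])
Split into [24, 16, 23, 26] and [4, 39, 39, 38]
Left sorted: [16, 23, 24, 26]
Right sorted: [4, 38, 39, 39]
Merge [16, 23, 24, 26] and [4, 38, 39, 39]
= [4, 16, 23, 24, 26, 38, 39, 39]


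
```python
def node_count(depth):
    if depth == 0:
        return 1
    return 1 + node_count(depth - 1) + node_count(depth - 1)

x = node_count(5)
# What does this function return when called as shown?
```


node_count(5)
= 1 + node_count(4) + node_count(4)
= 1 + 2 * node_count(4)
node_count(k) = 2^(k+1) - 1
node_count(0) = 1
node_count(1) = 3
node_count(2) = 7
node_count(3) = 15
node_count(4) = 31
node_count(5) = 2^6 - 1 = 63


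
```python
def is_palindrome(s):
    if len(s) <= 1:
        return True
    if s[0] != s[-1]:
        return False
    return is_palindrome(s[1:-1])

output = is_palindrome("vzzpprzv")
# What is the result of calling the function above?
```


is_palindrome("vzzpprzv")
"vzzpprzv": s[0]='v' == s[-1]='v' -> is_palindrome("zzpprz")
"zzpprz": s[0]='z' == s[-1]='z' -> is_palindrome("zppr")
"zppr": s[0]='z' != s[-1]='r' -> False
= False


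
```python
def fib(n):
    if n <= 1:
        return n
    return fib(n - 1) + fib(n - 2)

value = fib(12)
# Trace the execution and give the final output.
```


fib(12)
= fib(11) + fib(10)
= (fib(10) + fib(9)) + fib(10)
Computing bottom-up: fib(0)=0, fib(1)=1, fib(2)=1, fib(3)=2, fib(4)=3, fib(5)=5, fib(6)=8, fib(7)=13, fib(8)=21, fib(9)=34, fib(10)=55, fib(11)=89, fib(12)=144
= 144


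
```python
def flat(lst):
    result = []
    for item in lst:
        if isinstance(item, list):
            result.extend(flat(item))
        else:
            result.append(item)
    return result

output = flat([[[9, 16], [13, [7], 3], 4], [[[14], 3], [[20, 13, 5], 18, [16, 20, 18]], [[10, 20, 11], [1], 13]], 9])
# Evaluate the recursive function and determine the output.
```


flat([[[9, 16], [13, [7], 3], 4], [[[14], 3], [[20, 13, 5], 18, [16, 20, 18]], [[10, 20, 11], [1], 13]], 9])
Processing each element:
  [[9, 16], [13, [7], 3], 4] is a list -> flat recursively -> [9, 16, 13, 7, 3, 4]
  [[[14], 3], [[20, 13, 5], 18, [16, 20, 18]], [[10, 20, 11], [1], 13]] is a list -> flat recursively -> [14, 3, 20, 13, 5, 18, 16, 20, 18, 10, 20, 11, 1, 13]
  9 is not a list -> append 9
= [9, 16, 13, 7, 3, 4, 14, 3, 20, 13, 5, 18, 16, 20, 18, 10, 20, 11, 1, 13, 9]


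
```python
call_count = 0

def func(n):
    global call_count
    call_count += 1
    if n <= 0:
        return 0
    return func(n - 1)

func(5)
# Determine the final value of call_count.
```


func(5) calls func(4) calls ... calls func(0)
Total calls: 5 + 1 (for base case) = 6


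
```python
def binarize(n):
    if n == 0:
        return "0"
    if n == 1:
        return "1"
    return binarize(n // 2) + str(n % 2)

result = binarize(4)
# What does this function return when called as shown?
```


binarize(4)
= binarize(2) + "0"
= binarize(1) + "0" + "0"
= "1" + "0" + "0"
= "100"


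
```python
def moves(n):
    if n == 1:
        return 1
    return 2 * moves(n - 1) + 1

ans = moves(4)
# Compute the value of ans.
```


moves(4)
= 2 * moves(3) + 1
= 2 * (2 * moves(2) + 1) + 1
= 2 * (2 * (2 * moves(1) + 1) + 1) + 1
Now compute bottom-up:
moves(1) = 1
moves(2) = 2 * 1 + 1 = 3
moves(3) = 2 * 3 + 1 = 7
moves(4) = 2 * 7 + 1 = 15
= 15


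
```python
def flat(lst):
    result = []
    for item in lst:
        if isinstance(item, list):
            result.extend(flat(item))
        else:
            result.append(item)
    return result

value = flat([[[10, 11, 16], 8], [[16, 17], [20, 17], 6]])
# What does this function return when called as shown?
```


flat([[[10, 11, 16], 8], [[16, 17], [20, 17], 6]])
Processing each element:
  [[10, 11, 16], 8] is a list -> flat recursively -> [10, 11, 16, 8]
  [[16, 17], [20, 17], 6] is a list -> flat recursively -> [16, 17, 20, 17, 6]
= [10, 11, 16, 8, 16, 17, 20, 17, 6]
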